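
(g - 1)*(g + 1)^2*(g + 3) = g^4 + 4*g^3 + 2*g^2 - 4*g - 3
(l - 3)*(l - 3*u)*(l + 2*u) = l^3 - l^2*u - 3*l^2 - 6*l*u^2 + 3*l*u + 18*u^2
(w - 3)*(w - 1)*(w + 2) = w^3 - 2*w^2 - 5*w + 6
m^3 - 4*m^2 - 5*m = m*(m - 5)*(m + 1)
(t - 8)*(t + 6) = t^2 - 2*t - 48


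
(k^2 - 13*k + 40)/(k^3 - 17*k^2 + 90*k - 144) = (k - 5)/(k^2 - 9*k + 18)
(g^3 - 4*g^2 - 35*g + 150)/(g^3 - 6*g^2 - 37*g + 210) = (g - 5)/(g - 7)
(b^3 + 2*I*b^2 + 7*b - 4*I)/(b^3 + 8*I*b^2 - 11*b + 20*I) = (b - I)/(b + 5*I)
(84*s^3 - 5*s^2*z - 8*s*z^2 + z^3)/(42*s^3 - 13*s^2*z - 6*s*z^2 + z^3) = (-4*s + z)/(-2*s + z)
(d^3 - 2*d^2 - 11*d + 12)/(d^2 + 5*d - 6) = (d^2 - d - 12)/(d + 6)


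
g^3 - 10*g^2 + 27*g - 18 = (g - 6)*(g - 3)*(g - 1)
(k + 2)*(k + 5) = k^2 + 7*k + 10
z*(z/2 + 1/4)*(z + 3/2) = z^3/2 + z^2 + 3*z/8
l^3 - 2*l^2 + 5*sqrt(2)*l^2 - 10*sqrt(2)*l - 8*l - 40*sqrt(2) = (l - 4)*(l + 2)*(l + 5*sqrt(2))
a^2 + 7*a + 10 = (a + 2)*(a + 5)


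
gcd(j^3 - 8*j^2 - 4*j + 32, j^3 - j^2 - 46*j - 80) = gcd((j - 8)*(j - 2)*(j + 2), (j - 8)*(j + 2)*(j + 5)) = j^2 - 6*j - 16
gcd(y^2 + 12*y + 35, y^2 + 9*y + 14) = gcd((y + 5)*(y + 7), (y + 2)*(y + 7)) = y + 7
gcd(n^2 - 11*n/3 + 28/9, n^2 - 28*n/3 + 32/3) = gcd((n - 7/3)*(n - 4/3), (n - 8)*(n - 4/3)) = n - 4/3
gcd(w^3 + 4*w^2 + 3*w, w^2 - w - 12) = w + 3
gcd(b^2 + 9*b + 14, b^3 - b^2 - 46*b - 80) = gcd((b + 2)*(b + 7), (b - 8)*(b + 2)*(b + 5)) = b + 2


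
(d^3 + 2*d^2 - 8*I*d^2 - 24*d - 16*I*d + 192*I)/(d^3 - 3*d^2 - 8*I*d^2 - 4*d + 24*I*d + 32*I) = (d + 6)/(d + 1)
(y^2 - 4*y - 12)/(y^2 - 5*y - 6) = (y + 2)/(y + 1)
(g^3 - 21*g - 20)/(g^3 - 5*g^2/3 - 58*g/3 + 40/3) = 3*(g + 1)/(3*g - 2)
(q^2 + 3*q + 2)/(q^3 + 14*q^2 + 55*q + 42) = (q + 2)/(q^2 + 13*q + 42)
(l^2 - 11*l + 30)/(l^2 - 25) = (l - 6)/(l + 5)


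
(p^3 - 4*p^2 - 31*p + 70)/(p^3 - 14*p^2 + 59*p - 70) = (p + 5)/(p - 5)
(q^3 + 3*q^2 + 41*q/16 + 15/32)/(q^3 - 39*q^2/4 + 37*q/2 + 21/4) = (8*q^2 + 22*q + 15)/(8*(q^2 - 10*q + 21))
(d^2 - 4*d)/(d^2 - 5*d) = (d - 4)/(d - 5)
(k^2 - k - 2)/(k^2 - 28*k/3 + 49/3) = 3*(k^2 - k - 2)/(3*k^2 - 28*k + 49)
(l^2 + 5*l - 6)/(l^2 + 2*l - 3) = (l + 6)/(l + 3)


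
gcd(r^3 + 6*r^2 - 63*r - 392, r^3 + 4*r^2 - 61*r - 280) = r^2 - r - 56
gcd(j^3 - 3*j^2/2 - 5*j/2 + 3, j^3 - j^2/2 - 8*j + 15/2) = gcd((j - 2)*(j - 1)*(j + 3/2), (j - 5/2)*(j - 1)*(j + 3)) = j - 1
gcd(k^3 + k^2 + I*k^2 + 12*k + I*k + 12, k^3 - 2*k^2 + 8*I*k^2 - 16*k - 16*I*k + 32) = k + 4*I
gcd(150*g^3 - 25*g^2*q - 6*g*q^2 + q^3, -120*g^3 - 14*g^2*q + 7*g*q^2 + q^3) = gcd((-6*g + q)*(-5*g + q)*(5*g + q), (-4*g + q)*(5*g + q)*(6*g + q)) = 5*g + q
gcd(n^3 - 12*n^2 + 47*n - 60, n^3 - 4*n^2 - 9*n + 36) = n^2 - 7*n + 12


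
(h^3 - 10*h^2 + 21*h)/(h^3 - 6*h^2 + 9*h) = (h - 7)/(h - 3)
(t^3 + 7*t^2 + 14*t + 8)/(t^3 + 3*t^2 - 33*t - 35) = (t^2 + 6*t + 8)/(t^2 + 2*t - 35)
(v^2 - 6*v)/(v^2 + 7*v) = (v - 6)/(v + 7)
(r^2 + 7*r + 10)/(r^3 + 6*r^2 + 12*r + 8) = (r + 5)/(r^2 + 4*r + 4)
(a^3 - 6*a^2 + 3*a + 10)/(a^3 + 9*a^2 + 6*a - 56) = (a^2 - 4*a - 5)/(a^2 + 11*a + 28)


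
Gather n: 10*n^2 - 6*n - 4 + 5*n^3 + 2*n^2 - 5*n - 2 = 5*n^3 + 12*n^2 - 11*n - 6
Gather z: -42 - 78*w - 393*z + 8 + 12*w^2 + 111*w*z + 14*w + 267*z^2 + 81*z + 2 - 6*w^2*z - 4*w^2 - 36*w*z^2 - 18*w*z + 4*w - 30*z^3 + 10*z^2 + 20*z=8*w^2 - 60*w - 30*z^3 + z^2*(277 - 36*w) + z*(-6*w^2 + 93*w - 292) - 32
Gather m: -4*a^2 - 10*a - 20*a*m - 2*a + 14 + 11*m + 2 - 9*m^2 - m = -4*a^2 - 12*a - 9*m^2 + m*(10 - 20*a) + 16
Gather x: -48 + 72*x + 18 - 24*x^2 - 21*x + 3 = -24*x^2 + 51*x - 27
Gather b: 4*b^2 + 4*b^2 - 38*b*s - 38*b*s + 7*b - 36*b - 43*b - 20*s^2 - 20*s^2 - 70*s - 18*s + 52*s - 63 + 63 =8*b^2 + b*(-76*s - 72) - 40*s^2 - 36*s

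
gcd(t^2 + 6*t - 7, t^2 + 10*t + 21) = t + 7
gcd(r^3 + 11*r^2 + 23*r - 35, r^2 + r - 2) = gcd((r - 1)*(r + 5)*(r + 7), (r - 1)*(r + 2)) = r - 1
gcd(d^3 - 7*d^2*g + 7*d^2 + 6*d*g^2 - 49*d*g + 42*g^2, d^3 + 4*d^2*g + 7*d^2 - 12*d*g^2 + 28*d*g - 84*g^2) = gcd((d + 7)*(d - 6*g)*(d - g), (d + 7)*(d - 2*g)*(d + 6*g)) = d + 7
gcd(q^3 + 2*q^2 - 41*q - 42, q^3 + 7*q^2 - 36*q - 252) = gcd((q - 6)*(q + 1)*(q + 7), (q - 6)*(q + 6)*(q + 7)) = q^2 + q - 42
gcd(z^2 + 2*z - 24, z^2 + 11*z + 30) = z + 6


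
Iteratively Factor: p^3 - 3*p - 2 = (p + 1)*(p^2 - p - 2) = (p + 1)^2*(p - 2)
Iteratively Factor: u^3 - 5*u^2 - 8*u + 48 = (u + 3)*(u^2 - 8*u + 16) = (u - 4)*(u + 3)*(u - 4)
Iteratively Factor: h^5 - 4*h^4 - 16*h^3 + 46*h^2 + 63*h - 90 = (h + 3)*(h^4 - 7*h^3 + 5*h^2 + 31*h - 30) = (h + 2)*(h + 3)*(h^3 - 9*h^2 + 23*h - 15) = (h - 5)*(h + 2)*(h + 3)*(h^2 - 4*h + 3) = (h - 5)*(h - 3)*(h + 2)*(h + 3)*(h - 1)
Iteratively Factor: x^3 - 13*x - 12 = (x + 1)*(x^2 - x - 12) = (x + 1)*(x + 3)*(x - 4)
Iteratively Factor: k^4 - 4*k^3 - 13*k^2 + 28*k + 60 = (k + 2)*(k^3 - 6*k^2 - k + 30) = (k + 2)^2*(k^2 - 8*k + 15) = (k - 3)*(k + 2)^2*(k - 5)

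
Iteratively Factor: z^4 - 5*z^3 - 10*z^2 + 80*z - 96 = (z + 4)*(z^3 - 9*z^2 + 26*z - 24) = (z - 2)*(z + 4)*(z^2 - 7*z + 12) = (z - 3)*(z - 2)*(z + 4)*(z - 4)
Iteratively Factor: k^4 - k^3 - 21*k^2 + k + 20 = (k + 1)*(k^3 - 2*k^2 - 19*k + 20) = (k + 1)*(k + 4)*(k^2 - 6*k + 5) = (k - 5)*(k + 1)*(k + 4)*(k - 1)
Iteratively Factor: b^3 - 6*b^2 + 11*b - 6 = (b - 1)*(b^2 - 5*b + 6) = (b - 2)*(b - 1)*(b - 3)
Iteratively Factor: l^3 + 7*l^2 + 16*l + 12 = (l + 3)*(l^2 + 4*l + 4) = (l + 2)*(l + 3)*(l + 2)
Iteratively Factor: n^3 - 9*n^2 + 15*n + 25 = (n + 1)*(n^2 - 10*n + 25) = (n - 5)*(n + 1)*(n - 5)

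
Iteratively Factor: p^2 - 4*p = (p)*(p - 4)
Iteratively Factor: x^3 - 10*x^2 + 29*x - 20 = (x - 5)*(x^2 - 5*x + 4) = (x - 5)*(x - 1)*(x - 4)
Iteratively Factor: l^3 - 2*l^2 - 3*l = (l + 1)*(l^2 - 3*l) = l*(l + 1)*(l - 3)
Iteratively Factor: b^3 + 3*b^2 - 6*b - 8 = (b + 4)*(b^2 - b - 2) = (b - 2)*(b + 4)*(b + 1)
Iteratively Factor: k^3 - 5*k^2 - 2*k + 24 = (k - 4)*(k^2 - k - 6) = (k - 4)*(k - 3)*(k + 2)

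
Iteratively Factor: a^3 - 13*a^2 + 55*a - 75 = (a - 5)*(a^2 - 8*a + 15) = (a - 5)*(a - 3)*(a - 5)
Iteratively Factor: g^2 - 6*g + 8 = (g - 2)*(g - 4)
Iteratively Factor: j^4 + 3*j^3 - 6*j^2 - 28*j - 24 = (j + 2)*(j^3 + j^2 - 8*j - 12) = (j + 2)^2*(j^2 - j - 6) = (j + 2)^3*(j - 3)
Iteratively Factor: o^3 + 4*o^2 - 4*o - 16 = (o + 2)*(o^2 + 2*o - 8) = (o + 2)*(o + 4)*(o - 2)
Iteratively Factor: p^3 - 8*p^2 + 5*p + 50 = (p - 5)*(p^2 - 3*p - 10) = (p - 5)^2*(p + 2)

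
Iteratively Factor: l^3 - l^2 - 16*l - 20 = (l - 5)*(l^2 + 4*l + 4) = (l - 5)*(l + 2)*(l + 2)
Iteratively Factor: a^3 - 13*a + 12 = (a + 4)*(a^2 - 4*a + 3) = (a - 3)*(a + 4)*(a - 1)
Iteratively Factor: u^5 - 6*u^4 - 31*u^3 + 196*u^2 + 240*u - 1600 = (u - 4)*(u^4 - 2*u^3 - 39*u^2 + 40*u + 400) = (u - 5)*(u - 4)*(u^3 + 3*u^2 - 24*u - 80) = (u - 5)*(u - 4)*(u + 4)*(u^2 - u - 20) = (u - 5)*(u - 4)*(u + 4)^2*(u - 5)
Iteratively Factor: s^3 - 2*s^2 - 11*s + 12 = (s - 1)*(s^2 - s - 12) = (s - 4)*(s - 1)*(s + 3)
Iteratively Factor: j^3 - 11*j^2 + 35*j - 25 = (j - 5)*(j^2 - 6*j + 5) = (j - 5)*(j - 1)*(j - 5)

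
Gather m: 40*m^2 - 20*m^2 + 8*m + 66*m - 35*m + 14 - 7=20*m^2 + 39*m + 7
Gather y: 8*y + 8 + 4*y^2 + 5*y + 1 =4*y^2 + 13*y + 9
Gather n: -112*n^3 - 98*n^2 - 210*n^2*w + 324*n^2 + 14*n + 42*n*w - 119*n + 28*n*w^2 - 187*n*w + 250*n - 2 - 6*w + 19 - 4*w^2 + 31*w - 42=-112*n^3 + n^2*(226 - 210*w) + n*(28*w^2 - 145*w + 145) - 4*w^2 + 25*w - 25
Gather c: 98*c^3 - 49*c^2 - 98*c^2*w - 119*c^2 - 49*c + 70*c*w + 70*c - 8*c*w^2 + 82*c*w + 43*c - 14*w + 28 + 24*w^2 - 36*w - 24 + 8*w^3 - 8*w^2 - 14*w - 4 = 98*c^3 + c^2*(-98*w - 168) + c*(-8*w^2 + 152*w + 64) + 8*w^3 + 16*w^2 - 64*w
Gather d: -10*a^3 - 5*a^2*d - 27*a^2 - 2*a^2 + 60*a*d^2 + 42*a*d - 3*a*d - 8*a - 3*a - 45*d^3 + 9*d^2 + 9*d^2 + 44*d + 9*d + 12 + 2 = -10*a^3 - 29*a^2 - 11*a - 45*d^3 + d^2*(60*a + 18) + d*(-5*a^2 + 39*a + 53) + 14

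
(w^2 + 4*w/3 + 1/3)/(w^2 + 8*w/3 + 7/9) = 3*(w + 1)/(3*w + 7)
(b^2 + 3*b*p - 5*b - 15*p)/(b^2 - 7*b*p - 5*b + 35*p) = (-b - 3*p)/(-b + 7*p)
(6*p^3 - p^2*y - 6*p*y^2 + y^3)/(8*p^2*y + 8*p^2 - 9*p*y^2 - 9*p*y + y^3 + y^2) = (-6*p^2 - 5*p*y + y^2)/(-8*p*y - 8*p + y^2 + y)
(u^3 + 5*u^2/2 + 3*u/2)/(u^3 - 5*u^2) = (2*u^2 + 5*u + 3)/(2*u*(u - 5))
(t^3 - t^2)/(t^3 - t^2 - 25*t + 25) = t^2/(t^2 - 25)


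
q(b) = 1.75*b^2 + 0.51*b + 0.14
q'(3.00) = 11.01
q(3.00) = 17.42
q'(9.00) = 32.01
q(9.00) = 146.48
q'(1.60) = 6.11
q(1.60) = 5.44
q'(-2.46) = -8.10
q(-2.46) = 9.48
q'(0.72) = 3.03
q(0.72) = 1.41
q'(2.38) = 8.84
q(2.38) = 11.27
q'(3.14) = 11.50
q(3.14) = 19.00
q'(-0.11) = 0.12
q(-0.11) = 0.11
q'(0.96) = 3.87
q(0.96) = 2.24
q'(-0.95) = -2.82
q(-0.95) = 1.23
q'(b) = 3.5*b + 0.51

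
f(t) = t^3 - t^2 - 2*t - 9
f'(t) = 3*t^2 - 2*t - 2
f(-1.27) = -10.12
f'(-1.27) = 5.38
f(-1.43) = -11.11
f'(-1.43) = 6.99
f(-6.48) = -310.13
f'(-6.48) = 136.93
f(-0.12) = -8.78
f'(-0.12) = -1.72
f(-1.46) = -11.32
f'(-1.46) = 7.31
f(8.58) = 531.85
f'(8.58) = 201.69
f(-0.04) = -8.92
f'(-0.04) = -1.92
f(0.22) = -9.48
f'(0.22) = -2.29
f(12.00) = 1551.00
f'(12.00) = 406.00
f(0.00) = -9.00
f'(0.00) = -2.00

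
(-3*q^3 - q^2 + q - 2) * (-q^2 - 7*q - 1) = 3*q^5 + 22*q^4 + 9*q^3 - 4*q^2 + 13*q + 2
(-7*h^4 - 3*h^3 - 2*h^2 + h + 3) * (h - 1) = -7*h^5 + 4*h^4 + h^3 + 3*h^2 + 2*h - 3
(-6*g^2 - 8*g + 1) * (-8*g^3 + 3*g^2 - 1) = 48*g^5 + 46*g^4 - 32*g^3 + 9*g^2 + 8*g - 1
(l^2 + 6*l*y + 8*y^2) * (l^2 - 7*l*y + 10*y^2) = l^4 - l^3*y - 24*l^2*y^2 + 4*l*y^3 + 80*y^4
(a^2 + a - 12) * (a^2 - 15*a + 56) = a^4 - 14*a^3 + 29*a^2 + 236*a - 672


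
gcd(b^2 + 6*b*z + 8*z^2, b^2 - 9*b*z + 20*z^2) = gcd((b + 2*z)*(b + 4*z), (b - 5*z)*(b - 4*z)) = 1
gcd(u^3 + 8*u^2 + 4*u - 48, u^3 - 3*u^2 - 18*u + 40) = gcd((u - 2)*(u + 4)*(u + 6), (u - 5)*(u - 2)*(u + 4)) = u^2 + 2*u - 8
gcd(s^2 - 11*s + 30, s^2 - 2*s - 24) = s - 6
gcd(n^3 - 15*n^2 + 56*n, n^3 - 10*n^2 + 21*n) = n^2 - 7*n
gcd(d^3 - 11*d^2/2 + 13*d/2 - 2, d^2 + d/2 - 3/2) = d - 1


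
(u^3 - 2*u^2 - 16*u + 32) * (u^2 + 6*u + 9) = u^5 + 4*u^4 - 19*u^3 - 82*u^2 + 48*u + 288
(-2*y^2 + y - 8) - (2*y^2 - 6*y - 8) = -4*y^2 + 7*y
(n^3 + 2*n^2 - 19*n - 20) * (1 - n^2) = -n^5 - 2*n^4 + 20*n^3 + 22*n^2 - 19*n - 20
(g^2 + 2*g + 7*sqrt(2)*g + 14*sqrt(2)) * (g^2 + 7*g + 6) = g^4 + 9*g^3 + 7*sqrt(2)*g^3 + 20*g^2 + 63*sqrt(2)*g^2 + 12*g + 140*sqrt(2)*g + 84*sqrt(2)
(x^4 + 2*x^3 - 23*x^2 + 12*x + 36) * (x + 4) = x^5 + 6*x^4 - 15*x^3 - 80*x^2 + 84*x + 144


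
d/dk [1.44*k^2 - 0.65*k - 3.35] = 2.88*k - 0.65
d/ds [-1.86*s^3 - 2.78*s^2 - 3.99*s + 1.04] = -5.58*s^2 - 5.56*s - 3.99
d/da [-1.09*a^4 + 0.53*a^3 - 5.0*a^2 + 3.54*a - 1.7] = -4.36*a^3 + 1.59*a^2 - 10.0*a + 3.54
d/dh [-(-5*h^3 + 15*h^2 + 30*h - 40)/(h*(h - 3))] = 5*(h^4 - 6*h^3 + 15*h^2 - 16*h + 24)/(h^2*(h^2 - 6*h + 9))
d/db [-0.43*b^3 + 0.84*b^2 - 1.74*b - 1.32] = -1.29*b^2 + 1.68*b - 1.74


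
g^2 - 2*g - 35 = (g - 7)*(g + 5)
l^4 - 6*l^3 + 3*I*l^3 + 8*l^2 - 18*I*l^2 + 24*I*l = l*(l - 4)*(l - 2)*(l + 3*I)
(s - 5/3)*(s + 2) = s^2 + s/3 - 10/3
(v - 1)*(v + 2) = v^2 + v - 2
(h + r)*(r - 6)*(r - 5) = h*r^2 - 11*h*r + 30*h + r^3 - 11*r^2 + 30*r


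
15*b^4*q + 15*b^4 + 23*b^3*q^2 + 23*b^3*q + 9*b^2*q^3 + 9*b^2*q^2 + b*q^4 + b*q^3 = (b + q)*(3*b + q)*(5*b + q)*(b*q + b)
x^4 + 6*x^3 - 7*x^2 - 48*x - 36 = (x - 3)*(x + 1)*(x + 2)*(x + 6)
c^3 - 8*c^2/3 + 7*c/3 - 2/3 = (c - 1)^2*(c - 2/3)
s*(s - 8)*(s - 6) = s^3 - 14*s^2 + 48*s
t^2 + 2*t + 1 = (t + 1)^2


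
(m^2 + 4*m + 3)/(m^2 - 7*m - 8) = (m + 3)/(m - 8)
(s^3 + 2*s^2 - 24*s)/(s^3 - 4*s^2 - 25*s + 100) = s*(s + 6)/(s^2 - 25)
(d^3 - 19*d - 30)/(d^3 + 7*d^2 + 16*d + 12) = (d - 5)/(d + 2)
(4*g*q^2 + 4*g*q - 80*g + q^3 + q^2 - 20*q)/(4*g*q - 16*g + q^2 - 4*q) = q + 5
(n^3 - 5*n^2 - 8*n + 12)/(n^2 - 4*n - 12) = n - 1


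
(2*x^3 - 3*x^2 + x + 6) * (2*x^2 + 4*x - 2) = 4*x^5 + 2*x^4 - 14*x^3 + 22*x^2 + 22*x - 12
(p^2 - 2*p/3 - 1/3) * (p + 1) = p^3 + p^2/3 - p - 1/3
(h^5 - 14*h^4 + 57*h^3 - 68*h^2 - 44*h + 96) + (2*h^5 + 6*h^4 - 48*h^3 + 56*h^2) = 3*h^5 - 8*h^4 + 9*h^3 - 12*h^2 - 44*h + 96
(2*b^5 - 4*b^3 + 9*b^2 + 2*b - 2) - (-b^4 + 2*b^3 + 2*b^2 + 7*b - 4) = 2*b^5 + b^4 - 6*b^3 + 7*b^2 - 5*b + 2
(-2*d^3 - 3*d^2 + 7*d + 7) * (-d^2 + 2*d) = 2*d^5 - d^4 - 13*d^3 + 7*d^2 + 14*d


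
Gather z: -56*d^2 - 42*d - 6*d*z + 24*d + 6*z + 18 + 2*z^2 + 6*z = -56*d^2 - 18*d + 2*z^2 + z*(12 - 6*d) + 18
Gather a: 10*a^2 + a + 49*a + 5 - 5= 10*a^2 + 50*a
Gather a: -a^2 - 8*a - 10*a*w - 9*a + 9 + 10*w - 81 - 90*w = -a^2 + a*(-10*w - 17) - 80*w - 72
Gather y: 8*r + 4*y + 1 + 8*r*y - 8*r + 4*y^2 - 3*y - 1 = 4*y^2 + y*(8*r + 1)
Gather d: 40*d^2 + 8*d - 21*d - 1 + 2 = 40*d^2 - 13*d + 1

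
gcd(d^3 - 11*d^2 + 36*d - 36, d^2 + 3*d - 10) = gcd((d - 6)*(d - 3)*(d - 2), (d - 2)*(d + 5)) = d - 2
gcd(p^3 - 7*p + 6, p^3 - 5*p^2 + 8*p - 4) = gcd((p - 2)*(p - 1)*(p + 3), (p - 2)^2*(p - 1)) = p^2 - 3*p + 2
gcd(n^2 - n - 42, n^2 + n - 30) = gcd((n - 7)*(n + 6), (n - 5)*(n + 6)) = n + 6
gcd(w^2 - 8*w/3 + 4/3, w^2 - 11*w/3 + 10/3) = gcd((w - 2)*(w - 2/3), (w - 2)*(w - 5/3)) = w - 2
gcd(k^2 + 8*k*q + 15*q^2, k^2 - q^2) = 1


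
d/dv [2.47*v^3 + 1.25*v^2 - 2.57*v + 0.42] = 7.41*v^2 + 2.5*v - 2.57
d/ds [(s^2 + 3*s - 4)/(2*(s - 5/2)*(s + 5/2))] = 6*(-4*s^2 - 6*s - 25)/(16*s^4 - 200*s^2 + 625)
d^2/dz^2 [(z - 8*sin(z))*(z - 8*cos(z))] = 8*sqrt(2)*z*sin(z + pi/4) - 128*sin(2*z) - 16*sqrt(2)*cos(z + pi/4) + 2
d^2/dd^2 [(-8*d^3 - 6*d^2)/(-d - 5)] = 4*(4*d^3 + 60*d^2 + 300*d + 75)/(d^3 + 15*d^2 + 75*d + 125)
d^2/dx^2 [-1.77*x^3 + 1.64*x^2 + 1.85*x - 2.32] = 3.28 - 10.62*x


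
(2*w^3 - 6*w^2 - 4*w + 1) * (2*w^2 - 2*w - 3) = 4*w^5 - 16*w^4 - 2*w^3 + 28*w^2 + 10*w - 3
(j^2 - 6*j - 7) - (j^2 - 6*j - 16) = 9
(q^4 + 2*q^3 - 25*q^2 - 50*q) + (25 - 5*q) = q^4 + 2*q^3 - 25*q^2 - 55*q + 25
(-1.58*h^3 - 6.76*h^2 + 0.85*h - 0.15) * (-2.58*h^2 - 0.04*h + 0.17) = 4.0764*h^5 + 17.504*h^4 - 2.1912*h^3 - 0.7962*h^2 + 0.1505*h - 0.0255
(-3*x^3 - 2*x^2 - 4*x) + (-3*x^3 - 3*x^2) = -6*x^3 - 5*x^2 - 4*x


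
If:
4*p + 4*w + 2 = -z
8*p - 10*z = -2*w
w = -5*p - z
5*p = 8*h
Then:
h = 5/62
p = 4/31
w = -58/93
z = -2/93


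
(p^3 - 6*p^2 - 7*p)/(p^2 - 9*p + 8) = p*(p^2 - 6*p - 7)/(p^2 - 9*p + 8)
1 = 1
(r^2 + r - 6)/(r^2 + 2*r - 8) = (r + 3)/(r + 4)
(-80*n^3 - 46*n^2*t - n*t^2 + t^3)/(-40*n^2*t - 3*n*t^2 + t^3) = (2*n + t)/t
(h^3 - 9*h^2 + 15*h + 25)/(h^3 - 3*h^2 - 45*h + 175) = (h + 1)/(h + 7)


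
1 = 1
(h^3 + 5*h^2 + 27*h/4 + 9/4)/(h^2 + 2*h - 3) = (h^2 + 2*h + 3/4)/(h - 1)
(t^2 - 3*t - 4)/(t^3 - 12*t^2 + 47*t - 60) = (t + 1)/(t^2 - 8*t + 15)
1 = 1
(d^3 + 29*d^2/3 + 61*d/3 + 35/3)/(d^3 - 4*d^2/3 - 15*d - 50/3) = (d^2 + 8*d + 7)/(d^2 - 3*d - 10)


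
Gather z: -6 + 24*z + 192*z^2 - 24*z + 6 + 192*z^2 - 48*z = 384*z^2 - 48*z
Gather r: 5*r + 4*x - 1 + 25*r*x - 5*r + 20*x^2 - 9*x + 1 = 25*r*x + 20*x^2 - 5*x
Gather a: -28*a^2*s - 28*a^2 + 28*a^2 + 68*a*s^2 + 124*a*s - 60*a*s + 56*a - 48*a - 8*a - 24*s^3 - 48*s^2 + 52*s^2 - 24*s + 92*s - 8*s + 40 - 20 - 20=-28*a^2*s + a*(68*s^2 + 64*s) - 24*s^3 + 4*s^2 + 60*s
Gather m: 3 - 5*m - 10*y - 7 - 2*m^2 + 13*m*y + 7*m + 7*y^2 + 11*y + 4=-2*m^2 + m*(13*y + 2) + 7*y^2 + y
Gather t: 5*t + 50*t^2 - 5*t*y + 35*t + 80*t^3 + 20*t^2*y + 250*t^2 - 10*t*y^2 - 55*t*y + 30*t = 80*t^3 + t^2*(20*y + 300) + t*(-10*y^2 - 60*y + 70)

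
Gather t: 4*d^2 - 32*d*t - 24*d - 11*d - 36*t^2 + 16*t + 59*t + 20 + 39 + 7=4*d^2 - 35*d - 36*t^2 + t*(75 - 32*d) + 66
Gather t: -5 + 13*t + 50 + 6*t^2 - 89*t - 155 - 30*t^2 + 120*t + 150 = -24*t^2 + 44*t + 40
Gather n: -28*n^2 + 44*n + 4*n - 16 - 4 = -28*n^2 + 48*n - 20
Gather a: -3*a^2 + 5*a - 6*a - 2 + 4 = -3*a^2 - a + 2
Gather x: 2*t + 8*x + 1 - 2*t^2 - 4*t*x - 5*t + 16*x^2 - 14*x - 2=-2*t^2 - 3*t + 16*x^2 + x*(-4*t - 6) - 1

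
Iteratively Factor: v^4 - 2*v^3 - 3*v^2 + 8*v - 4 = (v + 2)*(v^3 - 4*v^2 + 5*v - 2) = (v - 2)*(v + 2)*(v^2 - 2*v + 1) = (v - 2)*(v - 1)*(v + 2)*(v - 1)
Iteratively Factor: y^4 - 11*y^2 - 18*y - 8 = (y + 1)*(y^3 - y^2 - 10*y - 8) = (y - 4)*(y + 1)*(y^2 + 3*y + 2) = (y - 4)*(y + 1)*(y + 2)*(y + 1)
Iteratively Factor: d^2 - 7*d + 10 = (d - 5)*(d - 2)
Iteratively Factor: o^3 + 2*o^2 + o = (o + 1)*(o^2 + o) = (o + 1)^2*(o)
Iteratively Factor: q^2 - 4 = (q - 2)*(q + 2)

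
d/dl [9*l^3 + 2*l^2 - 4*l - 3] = 27*l^2 + 4*l - 4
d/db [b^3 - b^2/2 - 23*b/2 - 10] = 3*b^2 - b - 23/2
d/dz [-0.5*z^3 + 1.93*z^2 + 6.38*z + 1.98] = -1.5*z^2 + 3.86*z + 6.38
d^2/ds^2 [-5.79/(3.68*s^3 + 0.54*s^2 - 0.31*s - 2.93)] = ((127.8432*s + 6.2532)*(3.68*s^3 + 0.54*s^2 - 0.31*s - 2.93) - 5.79*(11.04*s^2 + 1.08*s - 0.31)*(22.08*s^2 + 2.16*s - 0.62))/(3.68*s^3 + 0.54*s^2 - 0.31*s - 2.93)^3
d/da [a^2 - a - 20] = 2*a - 1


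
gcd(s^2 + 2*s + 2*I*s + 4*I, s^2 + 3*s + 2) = s + 2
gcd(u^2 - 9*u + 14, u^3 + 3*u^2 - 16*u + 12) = u - 2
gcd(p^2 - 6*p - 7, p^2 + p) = p + 1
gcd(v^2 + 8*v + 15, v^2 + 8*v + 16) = 1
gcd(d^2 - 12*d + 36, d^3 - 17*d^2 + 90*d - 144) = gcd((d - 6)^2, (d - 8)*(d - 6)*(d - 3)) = d - 6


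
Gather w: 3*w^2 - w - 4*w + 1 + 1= 3*w^2 - 5*w + 2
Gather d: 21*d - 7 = 21*d - 7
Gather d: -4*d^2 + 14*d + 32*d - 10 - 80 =-4*d^2 + 46*d - 90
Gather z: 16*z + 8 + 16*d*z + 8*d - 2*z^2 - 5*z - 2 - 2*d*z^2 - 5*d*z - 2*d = 6*d + z^2*(-2*d - 2) + z*(11*d + 11) + 6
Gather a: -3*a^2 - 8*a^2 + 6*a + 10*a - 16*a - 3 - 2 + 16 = 11 - 11*a^2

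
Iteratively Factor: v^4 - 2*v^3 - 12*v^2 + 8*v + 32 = (v - 2)*(v^3 - 12*v - 16) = (v - 2)*(v + 2)*(v^2 - 2*v - 8) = (v - 2)*(v + 2)^2*(v - 4)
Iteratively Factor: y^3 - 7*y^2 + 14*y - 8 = (y - 4)*(y^2 - 3*y + 2) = (y - 4)*(y - 2)*(y - 1)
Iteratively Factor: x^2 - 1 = (x - 1)*(x + 1)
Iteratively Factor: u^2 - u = (u - 1)*(u)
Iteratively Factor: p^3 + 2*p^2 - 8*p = (p - 2)*(p^2 + 4*p) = p*(p - 2)*(p + 4)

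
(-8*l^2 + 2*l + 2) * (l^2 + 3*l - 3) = -8*l^4 - 22*l^3 + 32*l^2 - 6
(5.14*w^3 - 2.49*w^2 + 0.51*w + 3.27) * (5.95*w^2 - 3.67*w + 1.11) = 30.583*w^5 - 33.6793*w^4 + 17.8782*w^3 + 14.8209*w^2 - 11.4348*w + 3.6297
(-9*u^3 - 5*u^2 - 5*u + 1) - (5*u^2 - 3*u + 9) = -9*u^3 - 10*u^2 - 2*u - 8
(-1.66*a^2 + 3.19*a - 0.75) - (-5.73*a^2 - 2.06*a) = 4.07*a^2 + 5.25*a - 0.75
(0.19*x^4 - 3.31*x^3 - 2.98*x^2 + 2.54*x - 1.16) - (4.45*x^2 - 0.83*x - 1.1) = 0.19*x^4 - 3.31*x^3 - 7.43*x^2 + 3.37*x - 0.0599999999999998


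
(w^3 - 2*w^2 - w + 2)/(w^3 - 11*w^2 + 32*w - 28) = (w^2 - 1)/(w^2 - 9*w + 14)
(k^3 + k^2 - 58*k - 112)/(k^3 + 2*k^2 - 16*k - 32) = (k^2 - k - 56)/(k^2 - 16)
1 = 1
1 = 1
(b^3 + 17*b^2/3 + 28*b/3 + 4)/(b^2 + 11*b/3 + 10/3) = (3*b^2 + 11*b + 6)/(3*b + 5)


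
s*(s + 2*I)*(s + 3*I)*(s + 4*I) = s^4 + 9*I*s^3 - 26*s^2 - 24*I*s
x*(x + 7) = x^2 + 7*x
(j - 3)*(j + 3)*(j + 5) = j^3 + 5*j^2 - 9*j - 45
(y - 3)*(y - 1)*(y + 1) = y^3 - 3*y^2 - y + 3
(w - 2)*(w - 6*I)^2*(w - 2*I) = w^4 - 2*w^3 - 14*I*w^3 - 60*w^2 + 28*I*w^2 + 120*w + 72*I*w - 144*I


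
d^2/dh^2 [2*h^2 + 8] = 4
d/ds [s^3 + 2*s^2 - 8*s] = 3*s^2 + 4*s - 8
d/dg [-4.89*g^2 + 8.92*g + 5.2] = 8.92 - 9.78*g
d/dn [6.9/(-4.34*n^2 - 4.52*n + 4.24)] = (59.892*n + 31.188)/(4.34*n^2 + 4.52*n - 4.24)^2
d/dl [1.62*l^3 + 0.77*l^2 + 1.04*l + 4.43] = 4.86*l^2 + 1.54*l + 1.04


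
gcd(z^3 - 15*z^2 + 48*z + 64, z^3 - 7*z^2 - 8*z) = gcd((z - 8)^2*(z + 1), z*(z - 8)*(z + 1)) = z^2 - 7*z - 8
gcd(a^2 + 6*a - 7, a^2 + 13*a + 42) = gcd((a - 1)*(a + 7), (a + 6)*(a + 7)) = a + 7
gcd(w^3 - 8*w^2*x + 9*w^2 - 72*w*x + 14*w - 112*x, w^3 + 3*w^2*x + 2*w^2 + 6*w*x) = w + 2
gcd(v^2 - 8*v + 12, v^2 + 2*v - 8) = v - 2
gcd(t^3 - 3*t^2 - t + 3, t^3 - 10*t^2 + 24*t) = 1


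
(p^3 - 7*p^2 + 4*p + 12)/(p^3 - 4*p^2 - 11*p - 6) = (p - 2)/(p + 1)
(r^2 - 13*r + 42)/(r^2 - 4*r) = (r^2 - 13*r + 42)/(r*(r - 4))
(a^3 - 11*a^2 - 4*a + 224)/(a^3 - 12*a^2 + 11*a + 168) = (a + 4)/(a + 3)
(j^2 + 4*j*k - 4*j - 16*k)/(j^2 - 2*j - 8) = (j + 4*k)/(j + 2)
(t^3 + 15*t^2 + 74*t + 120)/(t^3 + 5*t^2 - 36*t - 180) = (t + 4)/(t - 6)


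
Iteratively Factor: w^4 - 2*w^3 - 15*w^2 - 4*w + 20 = (w - 5)*(w^3 + 3*w^2 - 4) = (w - 5)*(w + 2)*(w^2 + w - 2) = (w - 5)*(w - 1)*(w + 2)*(w + 2)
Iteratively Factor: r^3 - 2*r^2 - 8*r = (r + 2)*(r^2 - 4*r) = r*(r + 2)*(r - 4)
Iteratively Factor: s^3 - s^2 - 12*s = (s - 4)*(s^2 + 3*s) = s*(s - 4)*(s + 3)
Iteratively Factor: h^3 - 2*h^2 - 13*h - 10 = (h + 2)*(h^2 - 4*h - 5) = (h - 5)*(h + 2)*(h + 1)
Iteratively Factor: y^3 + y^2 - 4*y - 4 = (y + 2)*(y^2 - y - 2) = (y + 1)*(y + 2)*(y - 2)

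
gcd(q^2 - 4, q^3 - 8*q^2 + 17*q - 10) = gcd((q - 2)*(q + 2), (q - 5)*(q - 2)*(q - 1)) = q - 2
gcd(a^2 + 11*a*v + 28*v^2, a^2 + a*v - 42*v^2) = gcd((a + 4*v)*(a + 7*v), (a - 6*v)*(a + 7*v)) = a + 7*v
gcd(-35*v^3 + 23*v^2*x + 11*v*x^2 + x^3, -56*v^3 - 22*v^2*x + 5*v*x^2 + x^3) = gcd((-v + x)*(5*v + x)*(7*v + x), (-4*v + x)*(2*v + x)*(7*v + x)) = 7*v + x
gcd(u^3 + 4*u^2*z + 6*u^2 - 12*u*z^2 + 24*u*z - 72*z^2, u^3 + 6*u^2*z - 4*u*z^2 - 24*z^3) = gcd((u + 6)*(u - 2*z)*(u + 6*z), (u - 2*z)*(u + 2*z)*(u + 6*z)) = -u^2 - 4*u*z + 12*z^2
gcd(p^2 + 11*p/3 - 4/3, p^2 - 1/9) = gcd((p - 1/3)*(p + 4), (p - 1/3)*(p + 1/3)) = p - 1/3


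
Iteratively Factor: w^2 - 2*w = (w - 2)*(w)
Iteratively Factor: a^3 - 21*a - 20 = (a + 1)*(a^2 - a - 20) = (a - 5)*(a + 1)*(a + 4)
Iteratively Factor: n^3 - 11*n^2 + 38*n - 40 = (n - 2)*(n^2 - 9*n + 20) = (n - 5)*(n - 2)*(n - 4)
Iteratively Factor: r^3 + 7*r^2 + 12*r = (r + 4)*(r^2 + 3*r) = (r + 3)*(r + 4)*(r)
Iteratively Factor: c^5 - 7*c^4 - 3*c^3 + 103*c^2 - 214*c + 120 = (c - 1)*(c^4 - 6*c^3 - 9*c^2 + 94*c - 120) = (c - 2)*(c - 1)*(c^3 - 4*c^2 - 17*c + 60) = (c - 2)*(c - 1)*(c + 4)*(c^2 - 8*c + 15) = (c - 5)*(c - 2)*(c - 1)*(c + 4)*(c - 3)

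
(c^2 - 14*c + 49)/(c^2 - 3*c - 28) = (c - 7)/(c + 4)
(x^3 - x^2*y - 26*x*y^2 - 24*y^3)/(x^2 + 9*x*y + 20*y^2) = (x^2 - 5*x*y - 6*y^2)/(x + 5*y)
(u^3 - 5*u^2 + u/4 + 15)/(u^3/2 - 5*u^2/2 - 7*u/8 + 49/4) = 2*(4*u^3 - 20*u^2 + u + 60)/(4*u^3 - 20*u^2 - 7*u + 98)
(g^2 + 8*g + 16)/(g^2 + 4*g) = (g + 4)/g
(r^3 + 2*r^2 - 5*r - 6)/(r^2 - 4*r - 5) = (r^2 + r - 6)/(r - 5)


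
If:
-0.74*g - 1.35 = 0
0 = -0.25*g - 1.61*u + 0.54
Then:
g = -1.82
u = 0.62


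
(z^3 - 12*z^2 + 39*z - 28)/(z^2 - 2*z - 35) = (z^2 - 5*z + 4)/(z + 5)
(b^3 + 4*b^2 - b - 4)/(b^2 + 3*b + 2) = (b^2 + 3*b - 4)/(b + 2)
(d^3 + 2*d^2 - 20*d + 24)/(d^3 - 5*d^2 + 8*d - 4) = (d + 6)/(d - 1)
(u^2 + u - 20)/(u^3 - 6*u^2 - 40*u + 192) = (u + 5)/(u^2 - 2*u - 48)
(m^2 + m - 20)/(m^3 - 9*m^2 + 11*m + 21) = (m^2 + m - 20)/(m^3 - 9*m^2 + 11*m + 21)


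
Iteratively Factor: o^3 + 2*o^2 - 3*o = (o - 1)*(o^2 + 3*o) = o*(o - 1)*(o + 3)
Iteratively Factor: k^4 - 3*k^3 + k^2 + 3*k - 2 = (k - 1)*(k^3 - 2*k^2 - k + 2) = (k - 1)^2*(k^2 - k - 2) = (k - 1)^2*(k + 1)*(k - 2)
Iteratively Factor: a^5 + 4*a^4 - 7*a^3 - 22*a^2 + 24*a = (a + 3)*(a^4 + a^3 - 10*a^2 + 8*a) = (a - 1)*(a + 3)*(a^3 + 2*a^2 - 8*a) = a*(a - 1)*(a + 3)*(a^2 + 2*a - 8) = a*(a - 2)*(a - 1)*(a + 3)*(a + 4)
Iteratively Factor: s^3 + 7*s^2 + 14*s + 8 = (s + 4)*(s^2 + 3*s + 2) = (s + 2)*(s + 4)*(s + 1)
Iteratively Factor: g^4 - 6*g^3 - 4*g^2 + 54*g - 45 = (g + 3)*(g^3 - 9*g^2 + 23*g - 15) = (g - 1)*(g + 3)*(g^2 - 8*g + 15) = (g - 5)*(g - 1)*(g + 3)*(g - 3)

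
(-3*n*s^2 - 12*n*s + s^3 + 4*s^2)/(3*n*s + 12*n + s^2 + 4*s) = s*(-3*n + s)/(3*n + s)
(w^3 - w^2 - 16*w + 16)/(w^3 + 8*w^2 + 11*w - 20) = (w - 4)/(w + 5)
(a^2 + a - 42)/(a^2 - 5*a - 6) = (a + 7)/(a + 1)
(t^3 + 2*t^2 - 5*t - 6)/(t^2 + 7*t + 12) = (t^2 - t - 2)/(t + 4)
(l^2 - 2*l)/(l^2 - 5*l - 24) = l*(2 - l)/(-l^2 + 5*l + 24)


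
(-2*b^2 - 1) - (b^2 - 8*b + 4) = -3*b^2 + 8*b - 5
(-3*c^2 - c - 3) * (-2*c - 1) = 6*c^3 + 5*c^2 + 7*c + 3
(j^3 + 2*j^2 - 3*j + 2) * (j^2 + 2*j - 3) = j^5 + 4*j^4 - 2*j^3 - 10*j^2 + 13*j - 6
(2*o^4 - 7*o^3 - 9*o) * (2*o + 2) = 4*o^5 - 10*o^4 - 14*o^3 - 18*o^2 - 18*o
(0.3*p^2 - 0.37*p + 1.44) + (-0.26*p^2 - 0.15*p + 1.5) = 0.04*p^2 - 0.52*p + 2.94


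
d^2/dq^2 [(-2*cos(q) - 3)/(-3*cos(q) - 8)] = 7*(3*cos(q)^2 - 8*cos(q) - 6)/(3*cos(q) + 8)^3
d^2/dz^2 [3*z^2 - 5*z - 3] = 6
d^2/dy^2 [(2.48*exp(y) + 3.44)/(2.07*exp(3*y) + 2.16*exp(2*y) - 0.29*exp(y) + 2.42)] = (42.506208*exp(6*y) + 165.926232*exp(5*y) + 186.715872*exp(4*y) - 99.880992*exp(3*y) - 239.336208*exp(2*y) - 69.896504*exp(y) + 16.938064)*exp(y)/(8.869743*exp(9*y) + 27.766152*exp(8*y) + 25.245513*exp(7*y) + 33.406182*exp(6*y) + 61.385013*exp(5*y) + 25.700868*exp(4*y) + 27.248527*exp(3*y) + 38.560038*exp(2*y) - 5.095068*exp(y) + 14.172488)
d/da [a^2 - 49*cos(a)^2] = 2*a + 49*sin(2*a)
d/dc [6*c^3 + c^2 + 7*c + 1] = 18*c^2 + 2*c + 7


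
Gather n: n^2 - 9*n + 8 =n^2 - 9*n + 8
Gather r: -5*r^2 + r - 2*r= -5*r^2 - r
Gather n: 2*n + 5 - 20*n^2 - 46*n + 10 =-20*n^2 - 44*n + 15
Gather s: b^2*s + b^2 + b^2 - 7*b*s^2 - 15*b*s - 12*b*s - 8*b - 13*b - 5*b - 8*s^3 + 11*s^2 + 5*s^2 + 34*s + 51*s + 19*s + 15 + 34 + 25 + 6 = 2*b^2 - 26*b - 8*s^3 + s^2*(16 - 7*b) + s*(b^2 - 27*b + 104) + 80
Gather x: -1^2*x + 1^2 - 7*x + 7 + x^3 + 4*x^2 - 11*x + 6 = x^3 + 4*x^2 - 19*x + 14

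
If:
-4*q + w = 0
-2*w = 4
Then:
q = -1/2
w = -2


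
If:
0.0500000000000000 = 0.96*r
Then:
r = 0.05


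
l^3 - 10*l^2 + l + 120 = (l - 8)*(l - 5)*(l + 3)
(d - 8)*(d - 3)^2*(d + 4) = d^4 - 10*d^3 + d^2 + 156*d - 288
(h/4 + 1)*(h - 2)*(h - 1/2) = h^3/4 + 3*h^2/8 - 9*h/4 + 1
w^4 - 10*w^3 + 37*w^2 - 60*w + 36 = (w - 3)^2*(w - 2)^2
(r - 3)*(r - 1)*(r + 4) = r^3 - 13*r + 12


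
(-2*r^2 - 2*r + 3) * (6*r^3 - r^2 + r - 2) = -12*r^5 - 10*r^4 + 18*r^3 - r^2 + 7*r - 6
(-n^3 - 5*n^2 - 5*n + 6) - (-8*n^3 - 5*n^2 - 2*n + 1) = 7*n^3 - 3*n + 5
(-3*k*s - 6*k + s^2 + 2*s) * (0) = 0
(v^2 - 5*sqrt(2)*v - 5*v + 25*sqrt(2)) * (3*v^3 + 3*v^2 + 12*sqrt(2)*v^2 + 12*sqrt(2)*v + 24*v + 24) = 3*v^5 - 12*v^4 - 3*sqrt(2)*v^4 - 111*v^3 + 12*sqrt(2)*v^3 - 105*sqrt(2)*v^2 + 384*v^2 + 480*v + 480*sqrt(2)*v + 600*sqrt(2)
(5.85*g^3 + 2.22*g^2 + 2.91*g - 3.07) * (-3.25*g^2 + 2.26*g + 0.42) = -19.0125*g^5 + 6.006*g^4 - 1.9833*g^3 + 17.4865*g^2 - 5.716*g - 1.2894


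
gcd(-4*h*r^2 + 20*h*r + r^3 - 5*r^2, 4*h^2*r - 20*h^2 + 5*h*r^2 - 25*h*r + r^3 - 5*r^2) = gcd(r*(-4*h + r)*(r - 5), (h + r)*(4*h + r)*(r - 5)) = r - 5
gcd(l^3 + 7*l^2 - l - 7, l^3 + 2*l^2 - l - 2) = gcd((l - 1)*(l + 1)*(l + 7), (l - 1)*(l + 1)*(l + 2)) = l^2 - 1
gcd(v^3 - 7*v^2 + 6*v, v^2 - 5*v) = v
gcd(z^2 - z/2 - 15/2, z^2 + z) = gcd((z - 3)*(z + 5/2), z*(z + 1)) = 1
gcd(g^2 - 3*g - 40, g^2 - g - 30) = g + 5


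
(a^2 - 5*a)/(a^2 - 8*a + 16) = a*(a - 5)/(a^2 - 8*a + 16)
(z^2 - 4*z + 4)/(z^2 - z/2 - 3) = 2*(z - 2)/(2*z + 3)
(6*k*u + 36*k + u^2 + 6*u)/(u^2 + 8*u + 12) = (6*k + u)/(u + 2)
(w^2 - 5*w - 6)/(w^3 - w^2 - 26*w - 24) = 1/(w + 4)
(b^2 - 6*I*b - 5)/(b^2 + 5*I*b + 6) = (b - 5*I)/(b + 6*I)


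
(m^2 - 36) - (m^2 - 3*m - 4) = 3*m - 32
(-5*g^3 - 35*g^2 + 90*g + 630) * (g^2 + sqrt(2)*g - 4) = -5*g^5 - 35*g^4 - 5*sqrt(2)*g^4 - 35*sqrt(2)*g^3 + 110*g^3 + 90*sqrt(2)*g^2 + 770*g^2 - 360*g + 630*sqrt(2)*g - 2520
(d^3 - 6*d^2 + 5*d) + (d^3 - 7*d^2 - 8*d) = 2*d^3 - 13*d^2 - 3*d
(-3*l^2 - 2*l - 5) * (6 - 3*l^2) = 9*l^4 + 6*l^3 - 3*l^2 - 12*l - 30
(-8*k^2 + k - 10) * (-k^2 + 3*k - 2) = 8*k^4 - 25*k^3 + 29*k^2 - 32*k + 20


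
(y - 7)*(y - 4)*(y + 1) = y^3 - 10*y^2 + 17*y + 28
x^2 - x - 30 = (x - 6)*(x + 5)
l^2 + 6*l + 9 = (l + 3)^2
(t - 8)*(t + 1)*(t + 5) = t^3 - 2*t^2 - 43*t - 40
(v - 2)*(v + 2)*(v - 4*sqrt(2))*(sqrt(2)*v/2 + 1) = sqrt(2)*v^4/2 - 3*v^3 - 6*sqrt(2)*v^2 + 12*v + 16*sqrt(2)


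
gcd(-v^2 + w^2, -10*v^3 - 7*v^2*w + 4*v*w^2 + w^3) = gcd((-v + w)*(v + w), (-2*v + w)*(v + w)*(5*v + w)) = v + w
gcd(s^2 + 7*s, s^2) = s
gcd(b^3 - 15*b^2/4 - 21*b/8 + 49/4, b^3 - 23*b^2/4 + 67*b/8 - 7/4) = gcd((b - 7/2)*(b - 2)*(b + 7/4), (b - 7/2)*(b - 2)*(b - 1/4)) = b^2 - 11*b/2 + 7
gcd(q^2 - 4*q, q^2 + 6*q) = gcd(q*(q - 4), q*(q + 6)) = q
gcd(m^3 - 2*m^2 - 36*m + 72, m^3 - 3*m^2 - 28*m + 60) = m^2 - 8*m + 12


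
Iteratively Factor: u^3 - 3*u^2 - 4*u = (u)*(u^2 - 3*u - 4) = u*(u - 4)*(u + 1)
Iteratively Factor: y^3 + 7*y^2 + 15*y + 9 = (y + 3)*(y^2 + 4*y + 3) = (y + 1)*(y + 3)*(y + 3)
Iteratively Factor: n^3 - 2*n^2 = (n)*(n^2 - 2*n) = n*(n - 2)*(n)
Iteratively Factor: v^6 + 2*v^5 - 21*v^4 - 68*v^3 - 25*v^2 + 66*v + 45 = (v + 1)*(v^5 + v^4 - 22*v^3 - 46*v^2 + 21*v + 45) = (v + 1)*(v + 3)*(v^4 - 2*v^3 - 16*v^2 + 2*v + 15) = (v - 1)*(v + 1)*(v + 3)*(v^3 - v^2 - 17*v - 15) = (v - 1)*(v + 1)^2*(v + 3)*(v^2 - 2*v - 15) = (v - 1)*(v + 1)^2*(v + 3)^2*(v - 5)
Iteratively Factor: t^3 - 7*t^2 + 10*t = (t - 5)*(t^2 - 2*t) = (t - 5)*(t - 2)*(t)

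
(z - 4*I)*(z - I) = z^2 - 5*I*z - 4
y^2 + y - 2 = (y - 1)*(y + 2)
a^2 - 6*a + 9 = (a - 3)^2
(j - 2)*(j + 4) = j^2 + 2*j - 8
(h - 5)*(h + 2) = h^2 - 3*h - 10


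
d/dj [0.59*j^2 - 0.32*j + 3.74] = 1.18*j - 0.32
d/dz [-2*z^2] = -4*z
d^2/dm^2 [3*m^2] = 6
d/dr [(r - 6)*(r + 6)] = 2*r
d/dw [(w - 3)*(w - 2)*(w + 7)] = 3*w^2 + 4*w - 29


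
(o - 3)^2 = o^2 - 6*o + 9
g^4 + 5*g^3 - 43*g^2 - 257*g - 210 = (g - 7)*(g + 1)*(g + 5)*(g + 6)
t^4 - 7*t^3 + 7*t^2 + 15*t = t*(t - 5)*(t - 3)*(t + 1)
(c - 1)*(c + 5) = c^2 + 4*c - 5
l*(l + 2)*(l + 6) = l^3 + 8*l^2 + 12*l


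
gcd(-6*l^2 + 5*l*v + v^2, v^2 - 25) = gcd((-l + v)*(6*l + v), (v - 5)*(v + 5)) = 1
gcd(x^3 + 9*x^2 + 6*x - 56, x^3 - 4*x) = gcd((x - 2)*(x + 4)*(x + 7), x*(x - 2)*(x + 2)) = x - 2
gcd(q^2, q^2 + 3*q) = q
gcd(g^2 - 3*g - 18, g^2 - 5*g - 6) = g - 6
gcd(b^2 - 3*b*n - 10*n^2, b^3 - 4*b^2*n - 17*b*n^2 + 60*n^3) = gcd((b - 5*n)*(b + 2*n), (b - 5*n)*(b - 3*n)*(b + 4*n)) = b - 5*n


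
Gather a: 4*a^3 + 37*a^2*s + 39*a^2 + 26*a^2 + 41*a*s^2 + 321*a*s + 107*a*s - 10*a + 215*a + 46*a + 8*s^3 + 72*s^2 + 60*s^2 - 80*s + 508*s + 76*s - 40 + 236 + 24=4*a^3 + a^2*(37*s + 65) + a*(41*s^2 + 428*s + 251) + 8*s^3 + 132*s^2 + 504*s + 220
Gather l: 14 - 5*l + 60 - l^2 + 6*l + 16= -l^2 + l + 90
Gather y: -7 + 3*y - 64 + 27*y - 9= 30*y - 80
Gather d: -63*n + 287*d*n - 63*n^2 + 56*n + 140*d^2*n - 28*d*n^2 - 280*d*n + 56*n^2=140*d^2*n + d*(-28*n^2 + 7*n) - 7*n^2 - 7*n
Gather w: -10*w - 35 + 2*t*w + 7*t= 7*t + w*(2*t - 10) - 35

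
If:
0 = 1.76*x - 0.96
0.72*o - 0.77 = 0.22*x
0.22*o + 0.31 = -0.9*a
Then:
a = -0.65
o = 1.24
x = 0.55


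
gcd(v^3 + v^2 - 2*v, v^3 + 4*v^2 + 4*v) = v^2 + 2*v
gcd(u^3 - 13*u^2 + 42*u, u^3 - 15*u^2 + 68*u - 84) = u^2 - 13*u + 42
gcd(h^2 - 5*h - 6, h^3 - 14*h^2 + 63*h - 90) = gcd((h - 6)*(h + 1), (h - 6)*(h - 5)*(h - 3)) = h - 6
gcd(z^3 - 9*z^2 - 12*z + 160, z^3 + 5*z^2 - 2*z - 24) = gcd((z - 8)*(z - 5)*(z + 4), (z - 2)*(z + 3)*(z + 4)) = z + 4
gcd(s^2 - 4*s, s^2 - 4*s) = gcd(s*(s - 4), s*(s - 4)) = s^2 - 4*s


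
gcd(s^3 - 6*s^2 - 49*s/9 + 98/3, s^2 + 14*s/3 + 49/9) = s + 7/3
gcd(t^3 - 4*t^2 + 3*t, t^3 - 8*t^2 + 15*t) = t^2 - 3*t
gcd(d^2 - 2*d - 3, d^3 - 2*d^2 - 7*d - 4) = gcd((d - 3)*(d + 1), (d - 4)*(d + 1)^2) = d + 1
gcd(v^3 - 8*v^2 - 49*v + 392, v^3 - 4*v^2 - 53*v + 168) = v^2 - v - 56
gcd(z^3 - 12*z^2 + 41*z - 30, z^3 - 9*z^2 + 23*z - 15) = z^2 - 6*z + 5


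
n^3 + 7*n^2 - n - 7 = (n - 1)*(n + 1)*(n + 7)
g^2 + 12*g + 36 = (g + 6)^2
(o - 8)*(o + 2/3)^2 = o^3 - 20*o^2/3 - 92*o/9 - 32/9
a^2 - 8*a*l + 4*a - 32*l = (a + 4)*(a - 8*l)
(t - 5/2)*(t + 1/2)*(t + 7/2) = t^3 + 3*t^2/2 - 33*t/4 - 35/8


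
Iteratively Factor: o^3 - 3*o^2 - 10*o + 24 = (o - 4)*(o^2 + o - 6) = (o - 4)*(o - 2)*(o + 3)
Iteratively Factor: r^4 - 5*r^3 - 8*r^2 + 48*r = (r)*(r^3 - 5*r^2 - 8*r + 48) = r*(r - 4)*(r^2 - r - 12) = r*(r - 4)^2*(r + 3)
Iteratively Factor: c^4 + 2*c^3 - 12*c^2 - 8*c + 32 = (c + 4)*(c^3 - 2*c^2 - 4*c + 8) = (c + 2)*(c + 4)*(c^2 - 4*c + 4) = (c - 2)*(c + 2)*(c + 4)*(c - 2)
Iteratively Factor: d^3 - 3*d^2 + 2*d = (d - 1)*(d^2 - 2*d) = (d - 2)*(d - 1)*(d)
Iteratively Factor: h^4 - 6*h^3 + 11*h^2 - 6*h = (h - 2)*(h^3 - 4*h^2 + 3*h) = (h - 3)*(h - 2)*(h^2 - h) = h*(h - 3)*(h - 2)*(h - 1)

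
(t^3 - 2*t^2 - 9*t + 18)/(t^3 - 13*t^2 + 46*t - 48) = (t + 3)/(t - 8)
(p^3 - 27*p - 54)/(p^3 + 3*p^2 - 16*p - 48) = (p^2 - 3*p - 18)/(p^2 - 16)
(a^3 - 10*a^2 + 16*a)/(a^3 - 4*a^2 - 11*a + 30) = a*(a - 8)/(a^2 - 2*a - 15)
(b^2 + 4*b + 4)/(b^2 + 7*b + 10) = (b + 2)/(b + 5)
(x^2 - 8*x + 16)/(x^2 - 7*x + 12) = (x - 4)/(x - 3)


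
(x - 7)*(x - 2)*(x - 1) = x^3 - 10*x^2 + 23*x - 14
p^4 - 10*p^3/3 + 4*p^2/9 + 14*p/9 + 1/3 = (p - 3)*(p - 1)*(p + 1/3)^2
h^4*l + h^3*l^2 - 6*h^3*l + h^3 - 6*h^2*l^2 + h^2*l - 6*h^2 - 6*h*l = h*(h - 6)*(h + l)*(h*l + 1)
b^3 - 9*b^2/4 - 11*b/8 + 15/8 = (b - 5/2)*(b - 3/4)*(b + 1)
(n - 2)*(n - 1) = n^2 - 3*n + 2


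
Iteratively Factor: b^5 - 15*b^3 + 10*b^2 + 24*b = (b + 1)*(b^4 - b^3 - 14*b^2 + 24*b) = (b - 2)*(b + 1)*(b^3 + b^2 - 12*b) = (b - 2)*(b + 1)*(b + 4)*(b^2 - 3*b) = (b - 3)*(b - 2)*(b + 1)*(b + 4)*(b)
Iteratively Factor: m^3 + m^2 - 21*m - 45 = (m + 3)*(m^2 - 2*m - 15) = (m + 3)^2*(m - 5)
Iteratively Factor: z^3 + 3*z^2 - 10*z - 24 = (z - 3)*(z^2 + 6*z + 8) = (z - 3)*(z + 2)*(z + 4)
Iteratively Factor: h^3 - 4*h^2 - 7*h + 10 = (h - 5)*(h^2 + h - 2) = (h - 5)*(h + 2)*(h - 1)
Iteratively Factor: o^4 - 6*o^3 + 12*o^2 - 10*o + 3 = (o - 1)*(o^3 - 5*o^2 + 7*o - 3) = (o - 1)^2*(o^2 - 4*o + 3) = (o - 3)*(o - 1)^2*(o - 1)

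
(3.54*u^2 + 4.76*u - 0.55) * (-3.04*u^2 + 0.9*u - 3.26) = -10.7616*u^4 - 11.2844*u^3 - 5.5844*u^2 - 16.0126*u + 1.793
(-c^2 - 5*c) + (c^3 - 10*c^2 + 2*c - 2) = c^3 - 11*c^2 - 3*c - 2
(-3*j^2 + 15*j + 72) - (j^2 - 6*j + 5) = -4*j^2 + 21*j + 67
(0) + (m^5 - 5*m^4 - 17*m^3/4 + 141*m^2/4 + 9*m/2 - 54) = m^5 - 5*m^4 - 17*m^3/4 + 141*m^2/4 + 9*m/2 - 54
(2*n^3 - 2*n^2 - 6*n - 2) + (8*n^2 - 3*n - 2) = 2*n^3 + 6*n^2 - 9*n - 4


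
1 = 1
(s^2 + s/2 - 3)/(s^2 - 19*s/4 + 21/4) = 2*(2*s^2 + s - 6)/(4*s^2 - 19*s + 21)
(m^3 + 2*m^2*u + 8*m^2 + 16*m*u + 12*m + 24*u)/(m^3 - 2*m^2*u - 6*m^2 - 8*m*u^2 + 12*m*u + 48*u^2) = (-m^2 - 8*m - 12)/(-m^2 + 4*m*u + 6*m - 24*u)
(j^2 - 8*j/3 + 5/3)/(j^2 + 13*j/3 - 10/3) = (3*j^2 - 8*j + 5)/(3*j^2 + 13*j - 10)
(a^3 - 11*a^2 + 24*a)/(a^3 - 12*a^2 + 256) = a*(a - 3)/(a^2 - 4*a - 32)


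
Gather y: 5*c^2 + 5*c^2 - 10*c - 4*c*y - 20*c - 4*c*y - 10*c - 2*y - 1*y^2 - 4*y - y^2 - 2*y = 10*c^2 - 40*c - 2*y^2 + y*(-8*c - 8)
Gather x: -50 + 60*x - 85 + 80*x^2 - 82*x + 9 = 80*x^2 - 22*x - 126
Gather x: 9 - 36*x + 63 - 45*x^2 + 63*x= -45*x^2 + 27*x + 72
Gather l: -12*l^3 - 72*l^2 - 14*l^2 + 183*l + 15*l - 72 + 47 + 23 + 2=-12*l^3 - 86*l^2 + 198*l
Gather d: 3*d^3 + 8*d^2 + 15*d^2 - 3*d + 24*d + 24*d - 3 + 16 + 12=3*d^3 + 23*d^2 + 45*d + 25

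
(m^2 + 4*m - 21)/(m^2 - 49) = (m - 3)/(m - 7)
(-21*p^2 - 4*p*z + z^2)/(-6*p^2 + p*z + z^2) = (-7*p + z)/(-2*p + z)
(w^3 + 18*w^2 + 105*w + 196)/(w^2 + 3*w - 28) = (w^2 + 11*w + 28)/(w - 4)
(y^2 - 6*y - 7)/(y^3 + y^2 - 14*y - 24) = (y^2 - 6*y - 7)/(y^3 + y^2 - 14*y - 24)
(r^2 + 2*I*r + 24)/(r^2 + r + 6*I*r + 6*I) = (r - 4*I)/(r + 1)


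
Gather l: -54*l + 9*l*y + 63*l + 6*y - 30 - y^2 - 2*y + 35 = l*(9*y + 9) - y^2 + 4*y + 5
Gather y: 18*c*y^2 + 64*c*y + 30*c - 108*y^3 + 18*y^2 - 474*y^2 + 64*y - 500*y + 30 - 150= 30*c - 108*y^3 + y^2*(18*c - 456) + y*(64*c - 436) - 120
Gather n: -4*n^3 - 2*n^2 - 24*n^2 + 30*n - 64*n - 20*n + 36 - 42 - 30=-4*n^3 - 26*n^2 - 54*n - 36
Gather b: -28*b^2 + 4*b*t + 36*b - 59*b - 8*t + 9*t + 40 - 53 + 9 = -28*b^2 + b*(4*t - 23) + t - 4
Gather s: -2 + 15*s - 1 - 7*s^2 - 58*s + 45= -7*s^2 - 43*s + 42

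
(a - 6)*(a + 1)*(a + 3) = a^3 - 2*a^2 - 21*a - 18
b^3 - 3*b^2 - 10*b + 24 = (b - 4)*(b - 2)*(b + 3)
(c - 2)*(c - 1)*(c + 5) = c^3 + 2*c^2 - 13*c + 10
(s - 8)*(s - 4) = s^2 - 12*s + 32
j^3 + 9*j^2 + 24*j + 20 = (j + 2)^2*(j + 5)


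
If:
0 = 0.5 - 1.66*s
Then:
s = 0.30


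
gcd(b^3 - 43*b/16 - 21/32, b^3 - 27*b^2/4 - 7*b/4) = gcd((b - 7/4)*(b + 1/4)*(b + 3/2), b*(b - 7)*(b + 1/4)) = b + 1/4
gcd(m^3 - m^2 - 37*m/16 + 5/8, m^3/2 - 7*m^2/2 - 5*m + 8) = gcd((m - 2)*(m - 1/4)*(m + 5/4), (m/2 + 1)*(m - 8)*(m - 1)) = 1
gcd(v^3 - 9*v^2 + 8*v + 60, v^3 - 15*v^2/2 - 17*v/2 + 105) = v^2 - 11*v + 30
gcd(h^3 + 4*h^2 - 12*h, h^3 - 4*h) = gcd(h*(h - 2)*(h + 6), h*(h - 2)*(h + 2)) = h^2 - 2*h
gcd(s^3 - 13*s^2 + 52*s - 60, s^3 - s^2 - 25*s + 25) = s - 5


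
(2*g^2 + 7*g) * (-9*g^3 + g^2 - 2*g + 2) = -18*g^5 - 61*g^4 + 3*g^3 - 10*g^2 + 14*g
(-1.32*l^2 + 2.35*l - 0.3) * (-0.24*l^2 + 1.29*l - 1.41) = 0.3168*l^4 - 2.2668*l^3 + 4.9647*l^2 - 3.7005*l + 0.423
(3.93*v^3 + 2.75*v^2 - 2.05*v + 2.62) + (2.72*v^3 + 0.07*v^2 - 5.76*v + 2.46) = 6.65*v^3 + 2.82*v^2 - 7.81*v + 5.08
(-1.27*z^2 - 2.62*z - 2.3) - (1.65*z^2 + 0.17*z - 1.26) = -2.92*z^2 - 2.79*z - 1.04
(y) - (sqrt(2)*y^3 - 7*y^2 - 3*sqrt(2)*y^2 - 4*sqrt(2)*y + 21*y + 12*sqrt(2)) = -sqrt(2)*y^3 + 3*sqrt(2)*y^2 + 7*y^2 - 20*y + 4*sqrt(2)*y - 12*sqrt(2)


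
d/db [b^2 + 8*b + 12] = 2*b + 8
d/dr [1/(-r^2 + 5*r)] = (2*r - 5)/(r^2*(r - 5)^2)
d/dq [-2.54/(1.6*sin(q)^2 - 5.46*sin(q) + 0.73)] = (8.128*sin(q) - 13.8684)*cos(q)/(1.6*sin(q)^2 - 5.46*sin(q) + 0.73)^2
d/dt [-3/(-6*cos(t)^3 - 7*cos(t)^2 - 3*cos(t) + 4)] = 3*(18*cos(t)^2 + 14*cos(t) + 3)*sin(t)/(6*cos(t)^3 + 7*cos(t)^2 + 3*cos(t) - 4)^2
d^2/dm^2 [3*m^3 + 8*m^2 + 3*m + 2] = 18*m + 16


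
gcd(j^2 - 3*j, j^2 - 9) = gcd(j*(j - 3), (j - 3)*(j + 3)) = j - 3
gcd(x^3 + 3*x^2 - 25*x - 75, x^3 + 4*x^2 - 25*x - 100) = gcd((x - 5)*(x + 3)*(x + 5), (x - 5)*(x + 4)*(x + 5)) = x^2 - 25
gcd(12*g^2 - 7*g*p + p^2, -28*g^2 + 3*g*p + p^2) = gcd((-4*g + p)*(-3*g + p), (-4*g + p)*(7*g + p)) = -4*g + p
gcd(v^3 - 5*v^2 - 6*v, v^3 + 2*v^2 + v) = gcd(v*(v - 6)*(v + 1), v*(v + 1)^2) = v^2 + v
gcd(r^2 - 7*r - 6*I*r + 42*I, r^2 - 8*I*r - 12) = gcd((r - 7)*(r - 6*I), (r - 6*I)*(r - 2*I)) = r - 6*I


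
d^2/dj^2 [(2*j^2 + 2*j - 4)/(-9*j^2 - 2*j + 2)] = 36*(-7*j^3 + 48*j^2 + 6*j + 4)/(729*j^6 + 486*j^5 - 378*j^4 - 208*j^3 + 84*j^2 + 24*j - 8)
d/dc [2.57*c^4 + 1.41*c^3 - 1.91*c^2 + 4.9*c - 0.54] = 10.28*c^3 + 4.23*c^2 - 3.82*c + 4.9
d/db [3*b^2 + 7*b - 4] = 6*b + 7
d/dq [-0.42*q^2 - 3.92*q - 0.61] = -0.84*q - 3.92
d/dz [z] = 1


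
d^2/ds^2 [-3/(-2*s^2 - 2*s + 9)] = 12*(-2*s^2 - 2*s + 2*(2*s + 1)^2 + 9)/(2*s^2 + 2*s - 9)^3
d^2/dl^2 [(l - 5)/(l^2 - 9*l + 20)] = 2/(l^3 - 12*l^2 + 48*l - 64)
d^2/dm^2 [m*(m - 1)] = 2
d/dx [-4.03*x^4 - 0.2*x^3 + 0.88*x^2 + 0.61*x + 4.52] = -16.12*x^3 - 0.6*x^2 + 1.76*x + 0.61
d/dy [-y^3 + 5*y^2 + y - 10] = -3*y^2 + 10*y + 1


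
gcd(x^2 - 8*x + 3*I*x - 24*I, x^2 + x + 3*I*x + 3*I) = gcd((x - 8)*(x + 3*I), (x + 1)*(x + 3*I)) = x + 3*I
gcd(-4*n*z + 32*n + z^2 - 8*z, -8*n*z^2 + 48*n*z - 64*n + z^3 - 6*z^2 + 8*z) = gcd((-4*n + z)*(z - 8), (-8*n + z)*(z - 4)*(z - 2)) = 1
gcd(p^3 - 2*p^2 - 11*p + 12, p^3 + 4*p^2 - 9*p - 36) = p + 3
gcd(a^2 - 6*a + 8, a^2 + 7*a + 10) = 1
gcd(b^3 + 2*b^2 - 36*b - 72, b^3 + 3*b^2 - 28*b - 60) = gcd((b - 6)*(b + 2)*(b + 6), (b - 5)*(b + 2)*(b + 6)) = b^2 + 8*b + 12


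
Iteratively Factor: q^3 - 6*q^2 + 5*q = (q - 5)*(q^2 - q) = (q - 5)*(q - 1)*(q)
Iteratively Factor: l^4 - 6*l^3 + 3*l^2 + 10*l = (l - 2)*(l^3 - 4*l^2 - 5*l) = (l - 5)*(l - 2)*(l^2 + l) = (l - 5)*(l - 2)*(l + 1)*(l)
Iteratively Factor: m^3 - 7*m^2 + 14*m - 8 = (m - 2)*(m^2 - 5*m + 4) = (m - 2)*(m - 1)*(m - 4)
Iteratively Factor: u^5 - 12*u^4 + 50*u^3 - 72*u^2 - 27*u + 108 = (u - 3)*(u^4 - 9*u^3 + 23*u^2 - 3*u - 36) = (u - 3)*(u + 1)*(u^3 - 10*u^2 + 33*u - 36) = (u - 3)^2*(u + 1)*(u^2 - 7*u + 12) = (u - 3)^3*(u + 1)*(u - 4)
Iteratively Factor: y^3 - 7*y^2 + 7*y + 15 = (y - 3)*(y^2 - 4*y - 5) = (y - 3)*(y + 1)*(y - 5)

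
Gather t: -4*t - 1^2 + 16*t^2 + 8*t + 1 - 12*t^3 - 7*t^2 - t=-12*t^3 + 9*t^2 + 3*t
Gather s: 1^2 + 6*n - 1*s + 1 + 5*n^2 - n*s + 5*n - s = 5*n^2 + 11*n + s*(-n - 2) + 2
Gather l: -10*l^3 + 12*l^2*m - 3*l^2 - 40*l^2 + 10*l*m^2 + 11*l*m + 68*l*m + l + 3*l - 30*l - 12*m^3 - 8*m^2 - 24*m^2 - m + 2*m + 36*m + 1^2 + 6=-10*l^3 + l^2*(12*m - 43) + l*(10*m^2 + 79*m - 26) - 12*m^3 - 32*m^2 + 37*m + 7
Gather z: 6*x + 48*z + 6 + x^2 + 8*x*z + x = x^2 + 7*x + z*(8*x + 48) + 6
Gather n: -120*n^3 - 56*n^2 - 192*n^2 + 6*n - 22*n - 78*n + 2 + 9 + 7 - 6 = -120*n^3 - 248*n^2 - 94*n + 12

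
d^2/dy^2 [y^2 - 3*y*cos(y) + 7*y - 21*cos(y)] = 3*y*cos(y) + 6*sin(y) + 21*cos(y) + 2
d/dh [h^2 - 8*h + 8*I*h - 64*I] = 2*h - 8 + 8*I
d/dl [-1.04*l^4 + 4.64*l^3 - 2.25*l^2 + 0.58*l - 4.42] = -4.16*l^3 + 13.92*l^2 - 4.5*l + 0.58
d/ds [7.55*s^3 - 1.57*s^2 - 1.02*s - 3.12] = 22.65*s^2 - 3.14*s - 1.02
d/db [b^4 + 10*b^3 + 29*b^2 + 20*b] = 4*b^3 + 30*b^2 + 58*b + 20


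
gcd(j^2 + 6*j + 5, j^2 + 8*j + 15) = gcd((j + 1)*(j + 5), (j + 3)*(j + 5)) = j + 5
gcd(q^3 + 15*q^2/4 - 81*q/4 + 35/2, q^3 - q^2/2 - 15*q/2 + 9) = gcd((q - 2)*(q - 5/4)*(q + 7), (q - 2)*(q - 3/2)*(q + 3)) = q - 2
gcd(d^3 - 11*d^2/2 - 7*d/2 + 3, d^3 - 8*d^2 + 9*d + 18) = d^2 - 5*d - 6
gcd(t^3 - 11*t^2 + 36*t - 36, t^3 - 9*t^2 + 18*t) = t^2 - 9*t + 18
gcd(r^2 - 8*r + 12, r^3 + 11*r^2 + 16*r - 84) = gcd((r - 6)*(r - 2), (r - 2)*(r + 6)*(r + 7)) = r - 2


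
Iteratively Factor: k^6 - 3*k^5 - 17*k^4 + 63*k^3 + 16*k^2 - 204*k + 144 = (k - 2)*(k^5 - k^4 - 19*k^3 + 25*k^2 + 66*k - 72) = (k - 2)*(k + 2)*(k^4 - 3*k^3 - 13*k^2 + 51*k - 36) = (k - 2)*(k - 1)*(k + 2)*(k^3 - 2*k^2 - 15*k + 36) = (k - 3)*(k - 2)*(k - 1)*(k + 2)*(k^2 + k - 12) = (k - 3)^2*(k - 2)*(k - 1)*(k + 2)*(k + 4)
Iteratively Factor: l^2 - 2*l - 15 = (l - 5)*(l + 3)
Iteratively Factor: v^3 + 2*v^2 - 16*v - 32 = (v - 4)*(v^2 + 6*v + 8) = (v - 4)*(v + 2)*(v + 4)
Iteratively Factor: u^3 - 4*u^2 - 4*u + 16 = (u + 2)*(u^2 - 6*u + 8) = (u - 4)*(u + 2)*(u - 2)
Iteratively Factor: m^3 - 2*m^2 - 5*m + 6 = (m - 1)*(m^2 - m - 6) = (m - 1)*(m + 2)*(m - 3)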